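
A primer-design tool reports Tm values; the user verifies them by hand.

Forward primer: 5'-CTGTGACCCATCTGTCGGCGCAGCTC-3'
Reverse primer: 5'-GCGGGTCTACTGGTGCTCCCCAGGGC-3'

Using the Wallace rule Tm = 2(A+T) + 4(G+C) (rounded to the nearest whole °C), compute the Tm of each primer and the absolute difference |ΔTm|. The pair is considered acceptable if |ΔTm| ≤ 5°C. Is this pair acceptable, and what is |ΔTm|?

|ΔTm| = 4°C; the pair is acceptable.

Forward: A=3 T=6 G=7 C=10 → Tm = 2·9 + 4·17 = 86°C.
Reverse: A=2 T=5 G=10 C=9 → Tm = 2·7 + 4·19 = 90°C.
|ΔTm| = |86 − 90| = 4°C, ≤ 5°C.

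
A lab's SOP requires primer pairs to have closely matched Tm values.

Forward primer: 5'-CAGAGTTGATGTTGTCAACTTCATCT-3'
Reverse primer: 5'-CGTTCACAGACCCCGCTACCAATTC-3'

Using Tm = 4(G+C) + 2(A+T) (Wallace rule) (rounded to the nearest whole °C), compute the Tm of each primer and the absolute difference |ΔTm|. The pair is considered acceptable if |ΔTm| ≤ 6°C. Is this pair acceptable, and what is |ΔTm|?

|ΔTm| = 6°C; the pair is acceptable.

Forward: A=6 T=10 G=5 C=5 → Tm = 2·16 + 4·10 = 72°C.
Reverse: A=6 T=5 G=3 C=11 → Tm = 2·11 + 4·14 = 78°C.
|ΔTm| = |72 − 78| = 6°C, ≤ 6°C.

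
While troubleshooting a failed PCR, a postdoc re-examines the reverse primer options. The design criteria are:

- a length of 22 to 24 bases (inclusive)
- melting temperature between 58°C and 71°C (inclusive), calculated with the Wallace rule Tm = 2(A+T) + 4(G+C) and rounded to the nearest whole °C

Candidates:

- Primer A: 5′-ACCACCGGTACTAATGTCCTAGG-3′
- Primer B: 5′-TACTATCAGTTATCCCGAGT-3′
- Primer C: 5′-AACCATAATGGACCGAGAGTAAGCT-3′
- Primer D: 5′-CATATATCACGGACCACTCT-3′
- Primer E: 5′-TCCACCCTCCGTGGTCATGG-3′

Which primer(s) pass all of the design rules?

Primer A (23 nt, A=6 T=5 G=5 C=7): length 23 ✓; Tm = 2·11 + 4·12 = 70°C ✓ — passes.
Primer B (20 nt, A=5 T=7 G=3 C=5): length 20, outside 22–24 ✗; Tm = 2·12 + 4·8 = 56°C, outside 58–71°C ✗ — fails.
Primer C (25 nt, A=10 T=4 G=6 C=5): length 25, outside 22–24 ✗; Tm = 2·14 + 4·11 = 72°C, outside 58–71°C ✗ — fails.
Primer D (20 nt, A=6 T=5 G=2 C=7): length 20, outside 22–24 ✗; Tm = 2·11 + 4·9 = 58°C ✓ — fails.
Primer E (20 nt, A=2 T=5 G=5 C=8): length 20, outside 22–24 ✗; Tm = 2·7 + 4·13 = 66°C ✓ — fails.

Primer A only.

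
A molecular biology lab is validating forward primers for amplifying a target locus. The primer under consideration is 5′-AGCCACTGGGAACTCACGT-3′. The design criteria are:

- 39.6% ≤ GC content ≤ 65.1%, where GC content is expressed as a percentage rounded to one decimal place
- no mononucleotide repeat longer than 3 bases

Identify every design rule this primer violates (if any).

Base counts: A=5, T=3, G=5, C=6 (length 19).
GC content: GC 11/19 = 57.9% ✓
homopolymer run: longest run = 3 ✓

Meets all criteria.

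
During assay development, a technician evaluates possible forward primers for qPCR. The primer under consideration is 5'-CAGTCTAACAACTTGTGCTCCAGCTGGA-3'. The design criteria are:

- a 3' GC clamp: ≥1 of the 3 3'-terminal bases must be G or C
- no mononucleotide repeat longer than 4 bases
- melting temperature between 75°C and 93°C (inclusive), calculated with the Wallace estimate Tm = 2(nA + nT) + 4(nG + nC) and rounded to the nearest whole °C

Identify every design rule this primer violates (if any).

Meets all criteria.

Base counts: A=7, T=7, G=6, C=8 (length 28).
GC clamp: 3' end GGA has 2 G/C ✓
homopolymer run: longest run = 2 ✓
Tm: Tm = 2·14 + 4·14 = 84°C ✓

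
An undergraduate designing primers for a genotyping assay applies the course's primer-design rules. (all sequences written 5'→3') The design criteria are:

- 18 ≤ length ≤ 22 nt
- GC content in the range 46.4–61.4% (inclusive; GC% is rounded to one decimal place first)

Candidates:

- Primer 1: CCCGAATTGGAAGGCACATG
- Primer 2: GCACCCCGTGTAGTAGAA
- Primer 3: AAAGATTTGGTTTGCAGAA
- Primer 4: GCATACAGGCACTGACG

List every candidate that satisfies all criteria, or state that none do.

Primer 1 and Primer 2.

Primer 1 (20 nt, A=6 T=3 G=6 C=5): length 20 ✓; GC 11/20 = 55.0% ✓ — passes.
Primer 2 (18 nt, A=5 T=3 G=5 C=5): length 18 ✓; GC 10/18 = 55.6% ✓ — passes.
Primer 3 (19 nt, A=7 T=6 G=5 C=1): length 19 ✓; GC 6/19 = 31.6%, outside 46.4–61.4% ✗ — fails.
Primer 4 (17 nt, A=5 T=2 G=5 C=5): length 17, outside 18–22 ✗; GC 10/17 = 58.8% ✓ — fails.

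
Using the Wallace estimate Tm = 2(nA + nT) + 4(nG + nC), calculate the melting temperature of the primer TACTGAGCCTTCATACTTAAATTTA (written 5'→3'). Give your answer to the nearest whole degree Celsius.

64°C

Base counts: A=8, T=10, G=2, C=5 (length 25).
Tm = 2·(8+10) + 4·(2+5) = 2·18 + 4·7 = 36 + 28 = 64°C.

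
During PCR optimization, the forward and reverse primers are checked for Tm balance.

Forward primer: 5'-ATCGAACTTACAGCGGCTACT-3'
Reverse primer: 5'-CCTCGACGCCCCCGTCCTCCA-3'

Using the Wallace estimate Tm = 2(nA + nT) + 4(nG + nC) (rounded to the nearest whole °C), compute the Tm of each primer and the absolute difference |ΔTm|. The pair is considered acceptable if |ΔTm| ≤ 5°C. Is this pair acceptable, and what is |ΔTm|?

Forward: A=6 T=5 G=4 C=6 → Tm = 2·11 + 4·10 = 62°C.
Reverse: A=2 T=3 G=3 C=13 → Tm = 2·5 + 4·16 = 74°C.
|ΔTm| = |62 − 74| = 12°C, > 5°C.

|ΔTm| = 12°C; the pair is not acceptable.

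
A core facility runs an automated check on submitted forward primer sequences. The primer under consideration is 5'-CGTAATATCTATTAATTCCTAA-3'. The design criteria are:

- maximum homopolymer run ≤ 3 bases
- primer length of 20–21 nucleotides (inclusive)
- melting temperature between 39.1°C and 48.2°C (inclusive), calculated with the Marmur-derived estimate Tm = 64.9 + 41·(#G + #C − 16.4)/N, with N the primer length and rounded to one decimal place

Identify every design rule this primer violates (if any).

Fails: length.

Base counts: A=8, T=9, G=1, C=4 (length 22).
homopolymer run: longest run = 2 ✓
length: length 22, outside 20–21 ✗
Tm: Tm = 64.9 + 41·(5 − 16.4)/22 = 43.7°C ✓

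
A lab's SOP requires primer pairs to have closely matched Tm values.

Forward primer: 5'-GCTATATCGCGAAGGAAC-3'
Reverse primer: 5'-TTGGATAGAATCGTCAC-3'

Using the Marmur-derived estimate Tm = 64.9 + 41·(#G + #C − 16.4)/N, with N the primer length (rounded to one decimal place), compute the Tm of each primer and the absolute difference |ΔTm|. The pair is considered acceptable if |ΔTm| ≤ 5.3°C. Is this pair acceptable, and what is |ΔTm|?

Forward: G+C = 9, N = 18 → Tm = 64.9 + 41·(9 − 16.4)/18 = 48.0°C.
Reverse: G+C = 7, N = 17 → Tm = 64.9 + 41·(7 − 16.4)/17 = 42.2°C.
|ΔTm| = |48.0 − 42.2| = 5.8°C, > 5.3°C.

|ΔTm| = 5.8°C; the pair is not acceptable.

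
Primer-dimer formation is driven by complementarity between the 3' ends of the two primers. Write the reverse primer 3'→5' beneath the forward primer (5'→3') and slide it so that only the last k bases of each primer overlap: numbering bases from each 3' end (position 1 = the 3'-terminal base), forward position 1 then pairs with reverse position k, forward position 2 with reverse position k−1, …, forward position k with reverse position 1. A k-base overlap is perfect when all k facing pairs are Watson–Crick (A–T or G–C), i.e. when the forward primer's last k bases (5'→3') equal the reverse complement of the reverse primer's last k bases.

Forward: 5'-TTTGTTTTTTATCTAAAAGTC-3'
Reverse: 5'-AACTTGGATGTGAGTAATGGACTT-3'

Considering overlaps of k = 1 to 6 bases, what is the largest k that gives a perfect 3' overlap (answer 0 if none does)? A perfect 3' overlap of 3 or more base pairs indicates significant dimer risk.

Longest perfect overlap: 5 complementary base pairs; significant dimer risk (threshold 3).

Last 6 bases (5'→3') — forward …AAAGTC, reverse …GGACTT.
Reverse complement of the reverse primer's last 6 bases: AAGTCC; its first k bases are the reverse complement of the reverse primer's last k bases, so a perfect k-base overlap needs the forward primer's last k bases to equal them.
Comparing (forward last k vs required): k=1: C vs A ✗; k=2: TC vs AA ✗; k=3: GTC vs AAG ✗; k=4: AGTC vs AAGT ✗; k=5: AAGTC vs AAGTC ✓; k=6: AAAGTC vs AAGTCC ✗.
Only k = 5 is perfect, so the longest perfect 3' overlap is 5.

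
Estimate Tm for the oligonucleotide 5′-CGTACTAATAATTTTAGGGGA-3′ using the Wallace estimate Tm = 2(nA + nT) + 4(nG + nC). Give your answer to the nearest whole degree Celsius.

Base counts: A=7, T=7, G=5, C=2 (length 21).
Tm = 2·(7+7) + 4·(5+2) = 2·14 + 4·7 = 28 + 28 = 56°C.

56°C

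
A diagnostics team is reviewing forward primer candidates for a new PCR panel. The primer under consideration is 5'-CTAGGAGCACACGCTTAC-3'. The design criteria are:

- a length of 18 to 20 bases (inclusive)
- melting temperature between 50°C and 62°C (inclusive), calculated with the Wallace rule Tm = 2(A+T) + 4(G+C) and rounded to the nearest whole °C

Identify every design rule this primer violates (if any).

Meets all criteria.

Base counts: A=5, T=3, G=4, C=6 (length 18).
length: length 18 ✓
Tm: Tm = 2·8 + 4·10 = 56°C ✓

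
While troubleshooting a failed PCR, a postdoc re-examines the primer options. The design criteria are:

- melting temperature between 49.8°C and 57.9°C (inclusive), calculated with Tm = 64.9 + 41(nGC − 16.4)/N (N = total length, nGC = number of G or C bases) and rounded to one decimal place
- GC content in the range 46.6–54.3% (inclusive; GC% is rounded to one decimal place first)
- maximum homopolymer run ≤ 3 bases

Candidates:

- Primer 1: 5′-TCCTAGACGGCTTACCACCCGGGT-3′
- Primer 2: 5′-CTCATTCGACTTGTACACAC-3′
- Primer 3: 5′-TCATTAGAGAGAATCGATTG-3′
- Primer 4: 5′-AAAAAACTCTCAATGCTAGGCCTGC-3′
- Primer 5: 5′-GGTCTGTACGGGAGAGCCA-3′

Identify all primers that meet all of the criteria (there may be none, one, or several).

Primer 1 (24 nt, A=4 T=5 G=6 C=9): Tm = 64.9 + 41·(15 − 16.4)/24 = 62.5°C, outside 49.8–57.9°C ✗; GC 15/24 = 62.5%, outside 46.6–54.3% ✗; longest run = 3 ✓ — fails.
Primer 2 (20 nt, A=5 T=6 G=2 C=7): Tm = 64.9 + 41·(9 − 16.4)/20 = 49.7°C, outside 49.8–57.9°C ✗; GC 9/20 = 45.0%, outside 46.6–54.3% ✗; longest run = 2 ✓ — fails.
Primer 3 (20 nt, A=7 T=6 G=5 C=2): Tm = 64.9 + 41·(7 − 16.4)/20 = 45.6°C, outside 49.8–57.9°C ✗; GC 7/20 = 35.0%, outside 46.6–54.3% ✗; longest run = 2 ✓ — fails.
Primer 4 (25 nt, A=9 T=5 G=4 C=7): Tm = 64.9 + 41·(11 − 16.4)/25 = 56.0°C ✓; GC 11/25 = 44.0%, outside 46.6–54.3% ✗; longest run = 6, exceeds 3 ✗ — fails.
Primer 5 (19 nt, A=4 T=3 G=8 C=4): Tm = 64.9 + 41·(12 − 16.4)/19 = 55.4°C ✓; GC 12/19 = 63.2%, outside 46.6–54.3% ✗; longest run = 3 ✓ — fails.

None of the candidates satisfy all criteria.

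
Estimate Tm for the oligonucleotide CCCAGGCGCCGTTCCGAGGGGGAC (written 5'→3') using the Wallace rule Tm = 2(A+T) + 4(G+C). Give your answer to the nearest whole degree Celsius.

Base counts: A=3, T=2, G=10, C=9 (length 24).
Tm = 2·(3+2) + 4·(10+9) = 2·5 + 4·19 = 10 + 76 = 86°C.

86°C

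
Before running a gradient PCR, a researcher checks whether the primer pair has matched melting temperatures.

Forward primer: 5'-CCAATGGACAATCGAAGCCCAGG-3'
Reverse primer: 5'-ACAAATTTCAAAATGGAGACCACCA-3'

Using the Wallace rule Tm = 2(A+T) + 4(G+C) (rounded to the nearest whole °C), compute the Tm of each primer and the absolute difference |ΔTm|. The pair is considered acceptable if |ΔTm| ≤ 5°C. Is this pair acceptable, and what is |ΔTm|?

|ΔTm| = 4°C; the pair is acceptable.

Forward: A=8 T=2 G=6 C=7 → Tm = 2·10 + 4·13 = 72°C.
Reverse: A=12 T=4 G=3 C=6 → Tm = 2·16 + 4·9 = 68°C.
|ΔTm| = |72 − 68| = 4°C, ≤ 5°C.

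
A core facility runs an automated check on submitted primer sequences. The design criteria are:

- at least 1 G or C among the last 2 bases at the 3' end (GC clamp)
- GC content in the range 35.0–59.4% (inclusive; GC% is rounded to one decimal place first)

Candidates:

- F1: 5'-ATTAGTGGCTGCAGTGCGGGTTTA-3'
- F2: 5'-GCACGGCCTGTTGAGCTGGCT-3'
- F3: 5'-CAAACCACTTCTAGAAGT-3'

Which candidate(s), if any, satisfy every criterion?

F3 only.

F1 (24 nt, A=4 T=8 G=9 C=3): 3' end TA has 0 G/C, need ≥1 ✗; GC 12/24 = 50.0% ✓ — fails.
F2 (21 nt, A=2 T=5 G=8 C=6): 3' end CT has 1 G/C ✓; GC 14/21 = 66.7%, outside 35.0–59.4% ✗ — fails.
F3 (18 nt, A=7 T=4 G=2 C=5): 3' end GT has 1 G/C ✓; GC 7/18 = 38.9% ✓ — passes.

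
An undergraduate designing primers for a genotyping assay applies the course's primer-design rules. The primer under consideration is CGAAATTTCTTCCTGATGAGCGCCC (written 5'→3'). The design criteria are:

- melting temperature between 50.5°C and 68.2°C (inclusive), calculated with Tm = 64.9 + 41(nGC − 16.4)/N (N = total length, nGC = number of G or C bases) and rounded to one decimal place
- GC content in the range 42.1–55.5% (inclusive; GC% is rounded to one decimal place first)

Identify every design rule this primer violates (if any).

Base counts: A=5, T=7, G=5, C=8 (length 25).
Tm: Tm = 64.9 + 41·(13 − 16.4)/25 = 59.3°C ✓
GC content: GC 13/25 = 52.0% ✓

Meets all criteria.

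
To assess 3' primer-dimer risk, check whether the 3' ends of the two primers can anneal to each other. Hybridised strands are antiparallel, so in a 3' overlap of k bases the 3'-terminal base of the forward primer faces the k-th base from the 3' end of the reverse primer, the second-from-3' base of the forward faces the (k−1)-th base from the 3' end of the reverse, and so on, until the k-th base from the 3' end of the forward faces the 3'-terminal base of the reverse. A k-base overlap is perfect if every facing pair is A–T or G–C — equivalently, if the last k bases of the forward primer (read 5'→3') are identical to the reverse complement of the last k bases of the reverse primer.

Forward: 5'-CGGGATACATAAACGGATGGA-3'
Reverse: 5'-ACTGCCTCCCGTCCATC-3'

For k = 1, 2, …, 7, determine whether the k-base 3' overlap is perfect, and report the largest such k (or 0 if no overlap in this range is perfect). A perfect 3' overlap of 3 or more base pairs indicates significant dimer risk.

Last 7 bases (5'→3') — forward …GGATGGA, reverse …GTCCATC.
Reverse complement of the reverse primer's last 7 bases: GATGGAC; its first k bases are the reverse complement of the reverse primer's last k bases, so a perfect k-base overlap needs the forward primer's last k bases to equal them.
Comparing (forward last k vs required): k=1: A vs G ✗; k=2: GA vs GA ✓; k=3: GGA vs GAT ✗; k=4: TGGA vs GATG ✗; k=5: ATGGA vs GATGG ✗; k=6: GATGGA vs GATGGA ✓; k=7: GGATGGA vs GATGGAC ✗.
Perfect overlaps at k = 2, 6; the largest is 6.

Longest perfect overlap: 6 complementary base pairs; significant dimer risk (threshold 3).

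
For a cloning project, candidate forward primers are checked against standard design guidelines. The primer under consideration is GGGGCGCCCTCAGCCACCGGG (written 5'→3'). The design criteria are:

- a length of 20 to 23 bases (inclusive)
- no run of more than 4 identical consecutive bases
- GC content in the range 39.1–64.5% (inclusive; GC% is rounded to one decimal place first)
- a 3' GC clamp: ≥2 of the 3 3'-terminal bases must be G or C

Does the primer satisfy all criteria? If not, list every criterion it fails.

Fails: GC content.

Base counts: A=2, T=1, G=9, C=9 (length 21).
length: length 21 ✓
homopolymer run: longest run = 4 ✓
GC content: GC 18/21 = 85.7%, outside 39.1–64.5% ✗
GC clamp: 3' end GGG has 3 G/C ✓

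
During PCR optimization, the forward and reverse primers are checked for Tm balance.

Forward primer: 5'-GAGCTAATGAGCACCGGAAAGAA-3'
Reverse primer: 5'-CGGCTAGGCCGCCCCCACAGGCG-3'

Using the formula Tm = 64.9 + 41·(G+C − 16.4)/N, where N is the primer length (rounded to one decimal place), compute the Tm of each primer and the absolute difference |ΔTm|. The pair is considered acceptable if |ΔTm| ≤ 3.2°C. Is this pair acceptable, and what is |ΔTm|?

Forward: G+C = 11, N = 23 → Tm = 64.9 + 41·(11 − 16.4)/23 = 55.3°C.
Reverse: G+C = 19, N = 23 → Tm = 64.9 + 41·(19 − 16.4)/23 = 69.5°C.
|ΔTm| = |55.3 − 69.5| = 14.2°C, > 3.2°C.

|ΔTm| = 14.2°C; the pair is not acceptable.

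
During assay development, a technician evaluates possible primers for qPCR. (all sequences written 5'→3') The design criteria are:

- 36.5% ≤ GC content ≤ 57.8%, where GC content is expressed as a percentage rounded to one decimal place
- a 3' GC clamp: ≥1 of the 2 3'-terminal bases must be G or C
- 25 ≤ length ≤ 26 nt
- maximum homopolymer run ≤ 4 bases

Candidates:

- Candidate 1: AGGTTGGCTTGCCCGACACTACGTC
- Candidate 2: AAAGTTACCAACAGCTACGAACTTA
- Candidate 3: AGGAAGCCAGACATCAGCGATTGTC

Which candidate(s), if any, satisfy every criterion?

Candidate 3 only.

Candidate 1 (25 nt, A=4 T=6 G=7 C=8): GC 15/25 = 60.0%, outside 36.5–57.8% ✗; 3' end TC has 1 G/C ✓; length 25 ✓; longest run = 3 ✓ — fails.
Candidate 2 (25 nt, A=11 T=5 G=3 C=6): GC 9/25 = 36.0%, outside 36.5–57.8% ✗; 3' end TA has 0 G/C, need ≥1 ✗; length 25 ✓; longest run = 3 ✓ — fails.
Candidate 3 (25 nt, A=8 T=4 G=7 C=6): GC 13/25 = 52.0% ✓; 3' end TC has 1 G/C ✓; length 25 ✓; longest run = 2 ✓ — passes.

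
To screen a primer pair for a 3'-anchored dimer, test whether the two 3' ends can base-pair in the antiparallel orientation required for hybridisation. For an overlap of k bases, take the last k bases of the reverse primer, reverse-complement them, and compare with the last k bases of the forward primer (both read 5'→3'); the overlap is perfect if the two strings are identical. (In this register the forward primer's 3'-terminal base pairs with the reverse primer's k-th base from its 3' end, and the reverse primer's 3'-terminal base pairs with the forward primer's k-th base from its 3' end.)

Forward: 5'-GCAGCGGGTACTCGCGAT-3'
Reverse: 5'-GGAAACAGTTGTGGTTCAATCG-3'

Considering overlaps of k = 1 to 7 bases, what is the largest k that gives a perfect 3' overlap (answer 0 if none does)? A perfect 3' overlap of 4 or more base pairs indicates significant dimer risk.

Longest perfect overlap: 4 complementary base pairs; significant dimer risk (threshold 4).

Last 7 bases (5'→3') — forward …TCGCGAT, reverse …TCAATCG.
Reverse complement of the reverse primer's last 7 bases: CGATTGA; its first k bases are the reverse complement of the reverse primer's last k bases, so a perfect k-base overlap needs the forward primer's last k bases to equal them.
Comparing (forward last k vs required): k=1: T vs C ✗; k=2: AT vs CG ✗; k=3: GAT vs CGA ✗; k=4: CGAT vs CGAT ✓; k=5: GCGAT vs CGATT ✗; k=6: CGCGAT vs CGATTG ✗; k=7: TCGCGAT vs CGATTGA ✗.
Only k = 4 is perfect, so the longest perfect 3' overlap is 4.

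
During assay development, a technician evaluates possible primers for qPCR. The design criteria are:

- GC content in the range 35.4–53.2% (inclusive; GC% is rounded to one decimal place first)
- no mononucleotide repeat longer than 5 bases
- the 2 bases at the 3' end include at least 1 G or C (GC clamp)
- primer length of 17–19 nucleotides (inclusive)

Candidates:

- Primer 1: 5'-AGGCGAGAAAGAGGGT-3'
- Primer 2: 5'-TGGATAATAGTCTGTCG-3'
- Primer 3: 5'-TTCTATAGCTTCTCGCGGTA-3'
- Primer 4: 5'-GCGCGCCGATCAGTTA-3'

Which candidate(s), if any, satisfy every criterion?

Primer 2 only.

Primer 1 (16 nt, A=6 T=1 G=8 C=1): GC 9/16 = 56.3%, outside 35.4–53.2% ✗; longest run = 3 ✓; 3' end GT has 1 G/C ✓; length 16, outside 17–19 ✗ — fails.
Primer 2 (17 nt, A=4 T=6 G=5 C=2): GC 7/17 = 41.2% ✓; longest run = 2 ✓; 3' end CG has 2 G/C ✓; length 17 ✓ — passes.
Primer 3 (20 nt, A=3 T=8 G=4 C=5): GC 9/20 = 45.0% ✓; longest run = 2 ✓; 3' end TA has 0 G/C, need ≥1 ✗; length 20, outside 17–19 ✗ — fails.
Primer 4 (16 nt, A=3 T=3 G=5 C=5): GC 10/16 = 62.5%, outside 35.4–53.2% ✗; longest run = 2 ✓; 3' end TA has 0 G/C, need ≥1 ✗; length 16, outside 17–19 ✗ — fails.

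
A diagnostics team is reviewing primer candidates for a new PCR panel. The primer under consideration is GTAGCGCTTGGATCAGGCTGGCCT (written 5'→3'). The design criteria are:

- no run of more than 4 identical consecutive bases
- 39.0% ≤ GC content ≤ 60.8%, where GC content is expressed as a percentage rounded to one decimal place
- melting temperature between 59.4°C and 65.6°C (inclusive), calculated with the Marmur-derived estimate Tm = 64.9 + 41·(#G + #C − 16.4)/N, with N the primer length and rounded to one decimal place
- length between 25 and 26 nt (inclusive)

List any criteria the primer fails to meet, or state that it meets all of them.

Fails: GC content, length.

Base counts: A=3, T=6, G=9, C=6 (length 24).
homopolymer run: longest run = 2 ✓
GC content: GC 15/24 = 62.5%, outside 39.0–60.8% ✗
Tm: Tm = 64.9 + 41·(15 − 16.4)/24 = 62.5°C ✓
length: length 24, outside 25–26 ✗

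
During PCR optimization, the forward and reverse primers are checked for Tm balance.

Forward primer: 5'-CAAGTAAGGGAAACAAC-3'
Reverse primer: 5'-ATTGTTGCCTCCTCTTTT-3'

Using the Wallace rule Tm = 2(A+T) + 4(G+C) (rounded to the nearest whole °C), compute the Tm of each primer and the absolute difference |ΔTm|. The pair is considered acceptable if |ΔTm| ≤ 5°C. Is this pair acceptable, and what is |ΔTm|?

Forward: A=9 T=1 G=4 C=3 → Tm = 2·10 + 4·7 = 48°C.
Reverse: A=1 T=10 G=2 C=5 → Tm = 2·11 + 4·7 = 50°C.
|ΔTm| = |48 − 50| = 2°C, ≤ 5°C.

|ΔTm| = 2°C; the pair is acceptable.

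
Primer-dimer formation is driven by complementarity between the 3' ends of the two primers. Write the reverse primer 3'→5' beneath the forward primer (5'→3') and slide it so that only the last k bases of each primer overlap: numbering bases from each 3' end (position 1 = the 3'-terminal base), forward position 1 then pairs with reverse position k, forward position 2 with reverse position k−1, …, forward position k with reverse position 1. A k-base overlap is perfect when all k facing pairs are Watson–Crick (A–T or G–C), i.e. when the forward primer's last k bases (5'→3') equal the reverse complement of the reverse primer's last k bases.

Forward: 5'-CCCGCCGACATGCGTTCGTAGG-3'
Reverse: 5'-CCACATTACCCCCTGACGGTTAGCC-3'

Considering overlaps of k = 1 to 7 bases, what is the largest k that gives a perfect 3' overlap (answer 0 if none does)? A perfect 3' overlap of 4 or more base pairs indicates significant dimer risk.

Longest perfect overlap: 2 complementary base pairs; below the dimer-risk threshold (threshold 4).

Last 7 bases (5'→3') — forward …TCGTAGG, reverse …GTTAGCC.
Reverse complement of the reverse primer's last 7 bases: GGCTAAC; its first k bases are the reverse complement of the reverse primer's last k bases, so a perfect k-base overlap needs the forward primer's last k bases to equal them.
Comparing (forward last k vs required): k=1: G vs G ✓; k=2: GG vs GG ✓; k=3: AGG vs GGC ✗; k=4: TAGG vs GGCT ✗; k=5: GTAGG vs GGCTA ✗; k=6: CGTAGG vs GGCTAA ✗; k=7: TCGTAGG vs GGCTAAC ✗.
Perfect overlaps at k = 1, 2; the largest is 2.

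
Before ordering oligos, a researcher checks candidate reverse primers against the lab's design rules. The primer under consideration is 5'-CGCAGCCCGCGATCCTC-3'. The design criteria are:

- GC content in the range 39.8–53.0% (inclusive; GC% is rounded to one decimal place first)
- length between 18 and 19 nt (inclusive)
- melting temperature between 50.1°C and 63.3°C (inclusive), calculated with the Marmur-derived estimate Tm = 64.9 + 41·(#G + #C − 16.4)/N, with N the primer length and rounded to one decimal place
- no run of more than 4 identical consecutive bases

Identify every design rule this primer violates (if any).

Fails: GC content, length.

Base counts: A=2, T=2, G=4, C=9 (length 17).
GC content: GC 13/17 = 76.5%, outside 39.8–53.0% ✗
length: length 17, outside 18–19 ✗
Tm: Tm = 64.9 + 41·(13 − 16.4)/17 = 56.7°C ✓
homopolymer run: longest run = 3 ✓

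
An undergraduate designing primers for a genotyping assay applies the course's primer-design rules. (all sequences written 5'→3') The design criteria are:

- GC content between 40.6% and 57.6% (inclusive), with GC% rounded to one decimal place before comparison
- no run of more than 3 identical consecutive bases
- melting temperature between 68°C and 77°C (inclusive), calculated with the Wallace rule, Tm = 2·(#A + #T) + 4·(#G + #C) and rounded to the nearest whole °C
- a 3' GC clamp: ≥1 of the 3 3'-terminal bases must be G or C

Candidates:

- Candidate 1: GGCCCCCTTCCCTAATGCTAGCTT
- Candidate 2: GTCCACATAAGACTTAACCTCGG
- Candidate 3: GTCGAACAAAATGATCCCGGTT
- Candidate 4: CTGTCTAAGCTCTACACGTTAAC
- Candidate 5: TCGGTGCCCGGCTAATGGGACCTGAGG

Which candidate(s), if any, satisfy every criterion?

Candidate 2 only.

Candidate 1 (24 nt, A=3 T=7 G=4 C=10): GC 14/24 = 58.3%, outside 40.6–57.6% ✗; longest run = 5, exceeds 3 ✗; Tm = 2·10 + 4·14 = 76°C ✓; 3' end CTT has 1 G/C ✓ — fails.
Candidate 2 (23 nt, A=7 T=5 G=4 C=7): GC 11/23 = 47.8% ✓; longest run = 2 ✓; Tm = 2·12 + 4·11 = 68°C ✓; 3' end CGG has 3 G/C ✓ — passes.
Candidate 3 (22 nt, A=7 T=5 G=5 C=5): GC 10/22 = 45.5% ✓; longest run = 4, exceeds 3 ✗; Tm = 2·12 + 4·10 = 64°C, outside 68–77°C ✗; 3' end GTT has 1 G/C ✓ — fails.
Candidate 4 (23 nt, A=6 T=7 G=3 C=7): GC 10/23 = 43.5% ✓; longest run = 2 ✓; Tm = 2·13 + 4·10 = 66°C, outside 68–77°C ✗; 3' end AAC has 1 G/C ✓ — fails.
Candidate 5 (27 nt, A=4 T=5 G=11 C=7): GC 18/27 = 66.7%, outside 40.6–57.6% ✗; longest run = 3 ✓; Tm = 2·9 + 4·18 = 90°C, outside 68–77°C ✗; 3' end AGG has 2 G/C ✓ — fails.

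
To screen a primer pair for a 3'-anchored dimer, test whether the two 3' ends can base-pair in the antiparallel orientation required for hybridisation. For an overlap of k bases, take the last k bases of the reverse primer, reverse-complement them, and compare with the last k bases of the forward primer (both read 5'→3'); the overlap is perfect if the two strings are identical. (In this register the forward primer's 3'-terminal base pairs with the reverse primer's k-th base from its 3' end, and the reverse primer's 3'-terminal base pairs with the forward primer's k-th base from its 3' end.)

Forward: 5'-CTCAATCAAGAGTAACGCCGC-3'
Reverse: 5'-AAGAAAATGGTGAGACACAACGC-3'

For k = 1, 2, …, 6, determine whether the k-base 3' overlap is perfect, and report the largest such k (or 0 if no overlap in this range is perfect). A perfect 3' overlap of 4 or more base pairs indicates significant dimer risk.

Longest perfect overlap: 2 complementary base pairs; below the dimer-risk threshold (threshold 4).

Last 6 bases (5'→3') — forward …CGCCGC, reverse …CAACGC.
Reverse complement of the reverse primer's last 6 bases: GCGTTG; its first k bases are the reverse complement of the reverse primer's last k bases, so a perfect k-base overlap needs the forward primer's last k bases to equal them.
Comparing (forward last k vs required): k=1: C vs G ✗; k=2: GC vs GC ✓; k=3: CGC vs GCG ✗; k=4: CCGC vs GCGT ✗; k=5: GCCGC vs GCGTT ✗; k=6: CGCCGC vs GCGTTG ✗.
Only k = 2 is perfect, so the longest perfect 3' overlap is 2.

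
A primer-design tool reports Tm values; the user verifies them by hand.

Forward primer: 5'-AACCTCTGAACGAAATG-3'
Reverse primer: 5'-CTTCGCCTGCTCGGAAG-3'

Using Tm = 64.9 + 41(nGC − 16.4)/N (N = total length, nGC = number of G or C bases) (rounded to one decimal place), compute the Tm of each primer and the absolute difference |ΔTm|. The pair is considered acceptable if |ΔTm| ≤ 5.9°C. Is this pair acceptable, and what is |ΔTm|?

|ΔTm| = 9.7°C; the pair is not acceptable.

Forward: G+C = 7, N = 17 → Tm = 64.9 + 41·(7 − 16.4)/17 = 42.2°C.
Reverse: G+C = 11, N = 17 → Tm = 64.9 + 41·(11 − 16.4)/17 = 51.9°C.
|ΔTm| = |42.2 − 51.9| = 9.7°C, > 5.9°C.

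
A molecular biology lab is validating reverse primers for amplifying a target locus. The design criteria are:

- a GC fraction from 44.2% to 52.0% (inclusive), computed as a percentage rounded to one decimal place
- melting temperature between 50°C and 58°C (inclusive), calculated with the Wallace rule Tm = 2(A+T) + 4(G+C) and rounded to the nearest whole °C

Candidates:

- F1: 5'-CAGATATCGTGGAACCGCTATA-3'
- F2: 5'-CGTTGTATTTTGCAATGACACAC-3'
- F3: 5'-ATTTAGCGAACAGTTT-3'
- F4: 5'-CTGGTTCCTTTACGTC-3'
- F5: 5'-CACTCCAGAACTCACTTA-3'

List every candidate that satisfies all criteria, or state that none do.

F5 only.

F1 (22 nt, A=7 T=5 G=5 C=5): GC 10/22 = 45.5% ✓; Tm = 2·12 + 4·10 = 64°C, outside 50–58°C ✗ — fails.
F2 (23 nt, A=6 T=8 G=4 C=5): GC 9/23 = 39.1%, outside 44.2–52.0% ✗; Tm = 2·14 + 4·9 = 64°C, outside 50–58°C ✗ — fails.
F3 (16 nt, A=5 T=6 G=3 C=2): GC 5/16 = 31.3%, outside 44.2–52.0% ✗; Tm = 2·11 + 4·5 = 42°C, outside 50–58°C ✗ — fails.
F4 (16 nt, A=1 T=7 G=3 C=5): GC 8/16 = 50.0% ✓; Tm = 2·8 + 4·8 = 48°C, outside 50–58°C ✗ — fails.
F5 (18 nt, A=6 T=4 G=1 C=7): GC 8/18 = 44.4% ✓; Tm = 2·10 + 4·8 = 52°C ✓ — passes.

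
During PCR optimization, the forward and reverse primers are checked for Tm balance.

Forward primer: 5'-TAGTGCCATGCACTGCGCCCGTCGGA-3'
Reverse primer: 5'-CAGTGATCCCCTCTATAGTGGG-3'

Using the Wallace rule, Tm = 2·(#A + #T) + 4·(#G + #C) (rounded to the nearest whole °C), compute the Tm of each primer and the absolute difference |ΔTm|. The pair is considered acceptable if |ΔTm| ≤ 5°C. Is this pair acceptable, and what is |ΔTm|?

Forward: A=4 T=5 G=8 C=9 → Tm = 2·9 + 4·17 = 86°C.
Reverse: A=4 T=6 G=6 C=6 → Tm = 2·10 + 4·12 = 68°C.
|ΔTm| = |86 − 68| = 18°C, > 5°C.

|ΔTm| = 18°C; the pair is not acceptable.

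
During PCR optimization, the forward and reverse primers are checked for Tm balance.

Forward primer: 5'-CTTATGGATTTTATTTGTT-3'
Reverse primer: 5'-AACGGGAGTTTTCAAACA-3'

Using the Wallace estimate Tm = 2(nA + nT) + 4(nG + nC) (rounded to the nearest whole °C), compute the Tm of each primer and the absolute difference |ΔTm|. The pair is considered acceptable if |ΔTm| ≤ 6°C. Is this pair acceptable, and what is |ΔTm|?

Forward: A=3 T=12 G=3 C=1 → Tm = 2·15 + 4·4 = 46°C.
Reverse: A=7 T=4 G=4 C=3 → Tm = 2·11 + 4·7 = 50°C.
|ΔTm| = |46 − 50| = 4°C, ≤ 6°C.

|ΔTm| = 4°C; the pair is acceptable.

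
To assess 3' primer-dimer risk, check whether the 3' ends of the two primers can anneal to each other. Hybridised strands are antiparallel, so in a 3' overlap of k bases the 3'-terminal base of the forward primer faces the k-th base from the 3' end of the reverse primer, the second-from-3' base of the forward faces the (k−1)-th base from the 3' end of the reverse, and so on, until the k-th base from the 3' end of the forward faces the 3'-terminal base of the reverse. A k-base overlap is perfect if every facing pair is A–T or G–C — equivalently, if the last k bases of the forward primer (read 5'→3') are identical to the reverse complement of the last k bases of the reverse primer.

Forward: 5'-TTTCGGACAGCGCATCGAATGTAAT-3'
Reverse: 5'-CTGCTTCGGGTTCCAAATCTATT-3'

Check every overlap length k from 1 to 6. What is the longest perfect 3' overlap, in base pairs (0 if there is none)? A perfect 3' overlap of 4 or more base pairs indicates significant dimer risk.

Last 6 bases (5'→3') — forward …TGTAAT, reverse …TCTATT.
Reverse complement of the reverse primer's last 6 bases: AATAGA; its first k bases are the reverse complement of the reverse primer's last k bases, so a perfect k-base overlap needs the forward primer's last k bases to equal them.
Comparing (forward last k vs required): k=1: T vs A ✗; k=2: AT vs AA ✗; k=3: AAT vs AAT ✓; k=4: TAAT vs AATA ✗; k=5: GTAAT vs AATAG ✗; k=6: TGTAAT vs AATAGA ✗.
Only k = 3 is perfect, so the longest perfect 3' overlap is 3.

Longest perfect overlap: 3 complementary base pairs; below the dimer-risk threshold (threshold 4).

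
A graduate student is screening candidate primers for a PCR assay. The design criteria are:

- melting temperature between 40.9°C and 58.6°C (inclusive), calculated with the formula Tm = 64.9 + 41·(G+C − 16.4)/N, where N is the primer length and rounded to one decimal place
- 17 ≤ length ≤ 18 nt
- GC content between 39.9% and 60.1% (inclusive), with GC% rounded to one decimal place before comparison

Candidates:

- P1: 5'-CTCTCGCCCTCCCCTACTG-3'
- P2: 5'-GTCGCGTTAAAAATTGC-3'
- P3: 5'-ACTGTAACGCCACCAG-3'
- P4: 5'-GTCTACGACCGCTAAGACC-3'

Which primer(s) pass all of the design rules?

P1 (19 nt, A=1 T=5 G=2 C=11): Tm = 64.9 + 41·(13 − 16.4)/19 = 57.6°C ✓; length 19, outside 17–18 ✗; GC 13/19 = 68.4%, outside 39.9–60.1% ✗ — fails.
P2 (17 nt, A=5 T=5 G=4 C=3): Tm = 64.9 + 41·(7 − 16.4)/17 = 42.2°C ✓; length 17 ✓; GC 7/17 = 41.2% ✓ — passes.
P3 (16 nt, A=5 T=2 G=3 C=6): Tm = 64.9 + 41·(9 − 16.4)/16 = 45.9°C ✓; length 16, outside 17–18 ✗; GC 9/16 = 56.3% ✓ — fails.
P4 (19 nt, A=5 T=3 G=4 C=7): Tm = 64.9 + 41·(11 − 16.4)/19 = 53.2°C ✓; length 19, outside 17–18 ✗; GC 11/19 = 57.9% ✓ — fails.

P2 only.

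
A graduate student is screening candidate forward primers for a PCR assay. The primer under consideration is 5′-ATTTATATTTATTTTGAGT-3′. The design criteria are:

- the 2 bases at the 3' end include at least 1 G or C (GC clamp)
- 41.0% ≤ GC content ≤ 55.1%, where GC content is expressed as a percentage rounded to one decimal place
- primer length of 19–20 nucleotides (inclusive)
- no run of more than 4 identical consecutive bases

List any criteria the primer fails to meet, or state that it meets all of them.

Fails: GC content.

Base counts: A=5, T=12, G=2, C=0 (length 19).
GC clamp: 3' end GT has 1 G/C ✓
GC content: GC 2/19 = 10.5%, outside 41.0–55.1% ✗
length: length 19 ✓
homopolymer run: longest run = 4 ✓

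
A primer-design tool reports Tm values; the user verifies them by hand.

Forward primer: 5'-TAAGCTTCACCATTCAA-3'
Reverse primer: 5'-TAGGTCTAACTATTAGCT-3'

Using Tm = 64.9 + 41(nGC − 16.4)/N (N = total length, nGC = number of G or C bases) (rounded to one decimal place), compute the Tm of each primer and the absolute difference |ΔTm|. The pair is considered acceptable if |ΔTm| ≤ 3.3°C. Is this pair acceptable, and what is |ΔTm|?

Forward: G+C = 6, N = 17 → Tm = 64.9 + 41·(6 − 16.4)/17 = 39.8°C.
Reverse: G+C = 6, N = 18 → Tm = 64.9 + 41·(6 − 16.4)/18 = 41.2°C.
|ΔTm| = |39.8 − 41.2| = 1.4°C, ≤ 3.3°C.

|ΔTm| = 1.4°C; the pair is acceptable.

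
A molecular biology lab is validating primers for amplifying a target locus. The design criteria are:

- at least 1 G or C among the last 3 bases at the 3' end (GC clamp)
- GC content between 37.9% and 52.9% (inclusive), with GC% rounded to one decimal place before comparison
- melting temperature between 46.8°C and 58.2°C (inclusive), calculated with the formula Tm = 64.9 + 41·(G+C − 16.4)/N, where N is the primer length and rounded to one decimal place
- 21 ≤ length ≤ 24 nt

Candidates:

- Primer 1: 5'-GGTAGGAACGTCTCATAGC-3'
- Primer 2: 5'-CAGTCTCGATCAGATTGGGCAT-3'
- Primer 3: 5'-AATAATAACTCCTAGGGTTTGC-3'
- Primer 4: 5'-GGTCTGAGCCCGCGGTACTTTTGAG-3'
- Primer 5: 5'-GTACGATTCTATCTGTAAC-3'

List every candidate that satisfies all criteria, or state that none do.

Primer 1 (19 nt, A=5 T=4 G=6 C=4): 3' end AGC has 2 G/C ✓; GC 10/19 = 52.6% ✓; Tm = 64.9 + 41·(10 − 16.4)/19 = 51.1°C ✓; length 19, outside 21–24 ✗ — fails.
Primer 2 (22 nt, A=5 T=6 G=6 C=5): 3' end CAT has 1 G/C ✓; GC 11/22 = 50.0% ✓; Tm = 64.9 + 41·(11 − 16.4)/22 = 54.8°C ✓; length 22 ✓ — passes.
Primer 3 (22 nt, A=7 T=7 G=4 C=4): 3' end TGC has 2 G/C ✓; GC 8/22 = 36.4%, outside 37.9–52.9% ✗; Tm = 64.9 + 41·(8 − 16.4)/22 = 49.2°C ✓; length 22 ✓ — fails.
Primer 4 (25 nt, A=3 T=7 G=9 C=6): 3' end GAG has 2 G/C ✓; GC 15/25 = 60.0%, outside 37.9–52.9% ✗; Tm = 64.9 + 41·(15 − 16.4)/25 = 62.6°C, outside 46.8–58.2°C ✗; length 25, outside 21–24 ✗ — fails.
Primer 5 (19 nt, A=5 T=7 G=3 C=4): 3' end AAC has 1 G/C ✓; GC 7/19 = 36.8%, outside 37.9–52.9% ✗; Tm = 64.9 + 41·(7 − 16.4)/19 = 44.6°C, outside 46.8–58.2°C ✗; length 19, outside 21–24 ✗ — fails.

Primer 2 only.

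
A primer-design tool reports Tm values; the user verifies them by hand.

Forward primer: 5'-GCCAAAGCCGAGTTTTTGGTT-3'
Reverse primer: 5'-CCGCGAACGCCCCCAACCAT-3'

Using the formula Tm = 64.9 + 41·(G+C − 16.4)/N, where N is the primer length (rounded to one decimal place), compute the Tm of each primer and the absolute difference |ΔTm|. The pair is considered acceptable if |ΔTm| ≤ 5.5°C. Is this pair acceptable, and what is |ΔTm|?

|ΔTm| = 7.6°C; the pair is not acceptable.

Forward: G+C = 10, N = 21 → Tm = 64.9 + 41·(10 − 16.4)/21 = 52.4°C.
Reverse: G+C = 14, N = 20 → Tm = 64.9 + 41·(14 − 16.4)/20 = 60.0°C.
|ΔTm| = |52.4 − 60.0| = 7.6°C, > 5.5°C.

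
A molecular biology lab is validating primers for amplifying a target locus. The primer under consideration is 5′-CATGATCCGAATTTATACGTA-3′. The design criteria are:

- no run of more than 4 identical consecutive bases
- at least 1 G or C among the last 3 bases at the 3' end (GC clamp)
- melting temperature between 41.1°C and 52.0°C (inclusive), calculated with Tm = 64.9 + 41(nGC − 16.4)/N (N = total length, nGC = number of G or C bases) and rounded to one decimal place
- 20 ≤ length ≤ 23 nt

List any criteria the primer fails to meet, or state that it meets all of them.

Base counts: A=7, T=7, G=3, C=4 (length 21).
homopolymer run: longest run = 3 ✓
GC clamp: 3' end GTA has 1 G/C ✓
Tm: Tm = 64.9 + 41·(7 − 16.4)/21 = 46.5°C ✓
length: length 21 ✓

Meets all criteria.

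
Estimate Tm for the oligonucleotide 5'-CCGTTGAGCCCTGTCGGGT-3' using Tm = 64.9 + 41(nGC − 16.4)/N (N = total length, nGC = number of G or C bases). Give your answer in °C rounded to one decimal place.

Base counts: A=1, T=5, G=7, C=6; G+C = 13, N = 19.
Tm = 64.9 + 41·(13 − 16.4)/19 = 64.9 + -139.40/19 = 57.6°C.

57.6°C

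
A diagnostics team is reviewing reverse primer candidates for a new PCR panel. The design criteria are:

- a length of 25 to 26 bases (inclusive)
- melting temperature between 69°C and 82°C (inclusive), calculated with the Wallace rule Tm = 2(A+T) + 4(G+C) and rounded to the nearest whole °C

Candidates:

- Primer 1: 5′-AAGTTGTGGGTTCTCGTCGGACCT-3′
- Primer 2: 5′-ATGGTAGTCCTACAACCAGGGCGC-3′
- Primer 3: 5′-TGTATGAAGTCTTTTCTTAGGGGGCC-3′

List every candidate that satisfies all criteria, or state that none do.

Primer 1 (24 nt, A=3 T=8 G=8 C=5): length 24, outside 25–26 ✗; Tm = 2·11 + 4·13 = 74°C ✓ — fails.
Primer 2 (24 nt, A=6 T=4 G=7 C=7): length 24, outside 25–26 ✗; Tm = 2·10 + 4·14 = 76°C ✓ — fails.
Primer 3 (26 nt, A=4 T=10 G=8 C=4): length 26 ✓; Tm = 2·14 + 4·12 = 76°C ✓ — passes.

Primer 3 only.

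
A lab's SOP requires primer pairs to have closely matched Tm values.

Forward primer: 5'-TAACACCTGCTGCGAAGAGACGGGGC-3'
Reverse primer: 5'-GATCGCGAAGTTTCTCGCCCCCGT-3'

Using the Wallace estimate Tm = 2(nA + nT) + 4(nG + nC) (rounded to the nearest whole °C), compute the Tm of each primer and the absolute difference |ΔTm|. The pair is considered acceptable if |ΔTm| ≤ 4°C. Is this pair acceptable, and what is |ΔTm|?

Forward: A=7 T=3 G=9 C=7 → Tm = 2·10 + 4·16 = 84°C.
Reverse: A=3 T=6 G=6 C=9 → Tm = 2·9 + 4·15 = 78°C.
|ΔTm| = |84 − 78| = 6°C, > 4°C.

|ΔTm| = 6°C; the pair is not acceptable.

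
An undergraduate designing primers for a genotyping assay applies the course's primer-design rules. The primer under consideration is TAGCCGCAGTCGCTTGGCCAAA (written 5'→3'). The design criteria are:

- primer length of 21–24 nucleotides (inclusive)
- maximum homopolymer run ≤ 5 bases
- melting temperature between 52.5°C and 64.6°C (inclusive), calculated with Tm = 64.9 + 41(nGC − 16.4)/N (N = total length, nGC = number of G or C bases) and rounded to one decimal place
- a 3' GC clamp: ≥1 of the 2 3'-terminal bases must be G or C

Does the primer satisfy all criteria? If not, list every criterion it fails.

Base counts: A=5, T=4, G=6, C=7 (length 22).
length: length 22 ✓
homopolymer run: longest run = 3 ✓
Tm: Tm = 64.9 + 41·(13 − 16.4)/22 = 58.6°C ✓
GC clamp: 3' end AA has 0 G/C, need ≥1 ✗

Fails: GC clamp.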